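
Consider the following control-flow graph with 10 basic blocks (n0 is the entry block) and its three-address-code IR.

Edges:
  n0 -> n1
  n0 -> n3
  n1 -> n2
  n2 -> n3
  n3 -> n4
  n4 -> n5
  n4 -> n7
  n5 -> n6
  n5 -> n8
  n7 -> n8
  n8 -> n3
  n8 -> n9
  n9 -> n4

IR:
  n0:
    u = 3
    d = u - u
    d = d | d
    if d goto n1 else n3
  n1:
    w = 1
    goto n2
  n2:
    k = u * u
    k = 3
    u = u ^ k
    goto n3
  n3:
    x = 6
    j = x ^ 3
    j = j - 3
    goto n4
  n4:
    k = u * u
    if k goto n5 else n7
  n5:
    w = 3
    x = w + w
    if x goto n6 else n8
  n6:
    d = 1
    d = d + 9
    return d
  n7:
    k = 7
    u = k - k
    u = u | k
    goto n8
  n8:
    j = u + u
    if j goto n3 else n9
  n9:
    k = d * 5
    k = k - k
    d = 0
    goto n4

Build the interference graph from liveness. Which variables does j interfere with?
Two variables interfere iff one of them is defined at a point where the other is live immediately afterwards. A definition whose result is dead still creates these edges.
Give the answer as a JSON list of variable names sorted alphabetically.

Block summaries:
  n0: {d,u} / ∅
  n1: {w} / ∅
  n2: {k,u} / {u}
  n3: {j,x} / ∅
  n4: {k} / {u}
  n5: {w,x} / ∅
  n6: {d} / ∅
  n7: {k,u} / ∅
  n8: {j} / {u}
  n9: {d,k} / {d}

Backward fixpoint:
  n0 li=∅ lo={d,u}
  n1 li={d,u} lo={d,u}
  n2 li={d,u} lo={d,u}
  n3 li={d,u} lo={d,u}
  n4 li={d,u} lo={d,u}
  n5 li={d,u} lo={d,u}
  n6 li=∅ lo=∅
  n7 li={d} lo={d,u}
  n8 li={d,u} lo={d,u}
  n9 li={d,u} lo={d,u}

Interfere edges:
  d: {j,k,u,w,x}
  j: {d,u}
  k: {d,u}
  u: {d,j,k,w,x}
  w: {d,u}
  x: {d,u}

N(j) = ["d", "u"]

Answer: ["d", "u"]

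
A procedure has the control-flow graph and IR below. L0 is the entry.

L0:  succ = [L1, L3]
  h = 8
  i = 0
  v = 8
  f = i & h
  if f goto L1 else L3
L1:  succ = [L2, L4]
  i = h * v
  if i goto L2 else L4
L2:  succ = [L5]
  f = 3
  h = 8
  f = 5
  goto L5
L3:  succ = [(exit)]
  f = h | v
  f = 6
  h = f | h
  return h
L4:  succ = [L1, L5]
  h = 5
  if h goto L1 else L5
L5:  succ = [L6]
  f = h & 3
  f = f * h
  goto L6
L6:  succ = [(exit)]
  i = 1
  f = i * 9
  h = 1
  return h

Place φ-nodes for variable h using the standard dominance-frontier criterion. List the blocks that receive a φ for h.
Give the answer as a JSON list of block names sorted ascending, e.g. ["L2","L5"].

Answer: ["L1", "L5"]

Analysis:
idom tree: L1←L0 L2←L1 L3←L0 L4←L1 L5←L1 L6←L5
Join-block Dom:
  L1: preds {L0,L4}: {L0} ∩ {L0,L1,L4} = {L0}; idom=L0
  L5: preds {L2,L4}: {L0,L1,L2} ∩ {L0,L1,L4} = {L0,L1}; idom=L1

Frontier:
  L1←L0: walk · to L0
  L1←L4: walk L4→L1 to L0
  L5←L2: walk L2 to L1
  L5←L4: walk L4 to L1
  L0 → ∅
  L1 → {L1}
  L2 → {L5}
  L3 → ∅
  L4 → {L1,L5}
  L5 → ∅
  L6 → ∅

φ for h: defs {L0,L2,L3,L4,L6}
  DF⁺ = {L1,L5}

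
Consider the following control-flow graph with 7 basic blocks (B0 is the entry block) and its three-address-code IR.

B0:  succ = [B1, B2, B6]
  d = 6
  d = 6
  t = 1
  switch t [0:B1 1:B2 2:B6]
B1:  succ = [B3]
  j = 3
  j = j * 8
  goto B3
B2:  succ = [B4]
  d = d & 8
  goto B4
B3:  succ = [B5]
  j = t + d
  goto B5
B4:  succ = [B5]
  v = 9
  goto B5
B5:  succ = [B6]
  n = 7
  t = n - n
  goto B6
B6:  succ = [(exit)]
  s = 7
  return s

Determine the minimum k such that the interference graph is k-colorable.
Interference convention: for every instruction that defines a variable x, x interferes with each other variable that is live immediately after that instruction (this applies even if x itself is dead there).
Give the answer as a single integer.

Answer: 3

Derivation:
def/use:
  B0 def {d,t} use ∅
  B1 def {j} use ∅
  B2 def {d} use {d}
  B3 def {j} use {d,t}
  B4 def {v} use ∅
  B5 def {n,t} use ∅
  B6 def {s} use ∅

Liveness:
  live B0: ∅→{d,t}
  live B1: {d,t}→{d,t}
  live B2: {d}→∅
  live B3: {d,t}→∅
  live B4: ∅→∅
  live B5: ∅→∅
  live B6: ∅→∅

Conflict graph:
  d: {j,t}
  j: {d,t}
  n: ∅
  s: ∅
  t: {d,j}
  v: ∅

Chromatic number:
  lower bound: {d,j,t} mutually conflict ⇒ χ ≥ 3
  assign d→R0 j→R1 n→R0 s→R0 t→R2 v→R0 — no edge inside a register ⇒ χ ≤ 3
  χ = 3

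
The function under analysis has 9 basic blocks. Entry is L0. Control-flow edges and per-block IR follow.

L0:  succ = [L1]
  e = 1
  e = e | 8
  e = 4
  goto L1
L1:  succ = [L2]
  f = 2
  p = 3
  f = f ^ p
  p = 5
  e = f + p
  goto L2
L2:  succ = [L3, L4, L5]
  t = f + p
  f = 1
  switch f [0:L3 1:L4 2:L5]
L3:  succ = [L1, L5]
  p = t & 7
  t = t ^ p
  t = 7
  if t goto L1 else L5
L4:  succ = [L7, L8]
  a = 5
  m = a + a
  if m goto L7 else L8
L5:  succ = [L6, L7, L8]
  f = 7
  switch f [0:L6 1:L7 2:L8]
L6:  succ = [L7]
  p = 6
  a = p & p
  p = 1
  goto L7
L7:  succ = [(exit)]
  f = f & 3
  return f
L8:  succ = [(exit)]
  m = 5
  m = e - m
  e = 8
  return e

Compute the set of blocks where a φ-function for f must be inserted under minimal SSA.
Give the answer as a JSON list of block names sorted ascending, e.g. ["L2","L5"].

Answer: ["L1", "L7", "L8"]

Analysis:
idom tree: L1←L0 L2←L1 L3←L2 L4←L2 L5←L2 L6←L5 L7←L2 L8←L2
Dom∩ at merges:
  L1: preds {L0,L3}: {L0} ∩ {L0,L1,L2,L3} = {L0}; idom=L0
  L5: preds {L2,L3}: {L0,L1,L2} ∩ {L0,L1,L2,L3} = {L0,L1,L2}; idom=L2
  L7: preds {L4,L5,L6}: {L0,L1,L2,L4} ∩ {L0,L1,L2,L5} ∩ {L0,L1,L2,L5,L6} = {L0,L1,L2}; idom=L2
  L8: preds {L4,L5}: {L0,L1,L2,L4} ∩ {L0,L1,L2,L5} = {L0,L1,L2}; idom=L2

DF walk-up:
  join L1 pred L0: · stop@L0
  join L1 pred L3: L3→L2→L1 stop@L0
  join L5 pred L2: · stop@L2
  join L5 pred L3: L3 stop@L2
  join L7 pred L4: L4 stop@L2
  join L7 pred L5: L5 stop@L2
  join L7 pred L6: L6→L5 stop@L2
  join L8 pred L4: L4 stop@L2
  join L8 pred L5: L5 stop@L2
  DF(L0)=∅
  DF(L1)={L1}
  DF(L2)={L1}
  DF(L3)={L1,L5}
  DF(L4)={L7,L8}
  DF(L5)={L7,L8}
  DF(L6)={L7}
  DF(L7)=∅
  DF(L8)=∅

φ for f: defs {L1,L2,L5,L7}
  DF⁺ = {L1,L7,L8}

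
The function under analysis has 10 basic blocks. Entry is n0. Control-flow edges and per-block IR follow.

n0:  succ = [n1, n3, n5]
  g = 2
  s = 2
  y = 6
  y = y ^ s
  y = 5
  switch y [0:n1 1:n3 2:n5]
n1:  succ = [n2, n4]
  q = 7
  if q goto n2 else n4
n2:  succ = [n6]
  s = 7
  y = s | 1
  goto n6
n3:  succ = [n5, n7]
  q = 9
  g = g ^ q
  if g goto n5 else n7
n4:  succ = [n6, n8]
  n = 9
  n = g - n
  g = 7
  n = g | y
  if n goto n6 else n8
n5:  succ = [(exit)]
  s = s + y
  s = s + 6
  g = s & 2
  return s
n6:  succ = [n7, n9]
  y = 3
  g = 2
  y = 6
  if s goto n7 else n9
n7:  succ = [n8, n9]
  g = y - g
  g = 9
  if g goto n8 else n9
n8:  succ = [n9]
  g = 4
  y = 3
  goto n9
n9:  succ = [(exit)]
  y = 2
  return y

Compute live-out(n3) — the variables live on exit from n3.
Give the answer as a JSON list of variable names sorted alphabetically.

Answer: ["g", "s", "y"]

Derivation:
Per-block:
  n0: def={g,s,y} ue=∅
  n1: def={q} ue=∅
  n2: def={s,y} ue=∅
  n3: def={g,q} ue={g}
  n4: def={g,n} ue={g,y}
  n5: def={g,s} ue={s,y}
  n6: def={g,y} ue={s}
  n7: def={g} ue={g,y}
  n8: def={g,y} ue=∅
  n9: def={y} ue=∅

Live sets:
  live n0: ∅→{g,s,y}
  live n1: {g,s,y}→{g,s,y}
  live n2: ∅→{s}
  live n3: {g,s,y}→{g,s,y}
  live n4: {g,s,y}→{s}
  live n5: {s,y}→∅
  live n6: {s}→{g,y}
  live n7: {g,y}→∅
  live n8: ∅→∅
  live n9: ∅→∅

live-out(n3) = ["g", "s", "y"]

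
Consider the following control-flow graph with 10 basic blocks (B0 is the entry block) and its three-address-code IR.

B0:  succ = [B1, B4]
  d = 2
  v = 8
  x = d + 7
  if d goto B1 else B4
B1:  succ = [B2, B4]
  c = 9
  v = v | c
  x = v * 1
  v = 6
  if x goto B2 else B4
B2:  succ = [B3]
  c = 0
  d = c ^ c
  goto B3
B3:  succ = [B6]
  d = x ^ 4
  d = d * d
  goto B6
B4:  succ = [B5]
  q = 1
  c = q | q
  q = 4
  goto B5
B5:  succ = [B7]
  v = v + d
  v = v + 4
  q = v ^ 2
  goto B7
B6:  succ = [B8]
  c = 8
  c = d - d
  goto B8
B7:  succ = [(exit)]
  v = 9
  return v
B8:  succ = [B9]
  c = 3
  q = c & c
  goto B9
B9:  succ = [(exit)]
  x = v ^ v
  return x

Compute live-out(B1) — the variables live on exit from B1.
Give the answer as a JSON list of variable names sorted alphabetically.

Answer: ["d", "v", "x"]

Working:
Per-block:
  B0: def={d,v,x} ue=∅
  B1: def={c,v,x} ue={v}
  B2: def={c,d} ue=∅
  B3: def={d} ue={x}
  B4: def={c,q} ue=∅
  B5: def={q,v} ue={d,v}
  B6: def={c} ue={d}
  B7: def={v} ue=∅
  B8: def={c,q} ue=∅
  B9: def={x} ue={v}

Live sets:
  B0 li=∅ lo={d,v}
  B1 li={d,v} lo={d,v,x}
  B2 li={v,x} lo={v,x}
  B3 li={v,x} lo={d,v}
  B4 li={d,v} lo={d,v}
  B5 li={d,v} lo=∅
  B6 li={d,v} lo={v}
  B7 li=∅ lo=∅
  B8 li={v} lo={v}
  B9 li={v} lo=∅

live-out(B1) = ["d", "v", "x"]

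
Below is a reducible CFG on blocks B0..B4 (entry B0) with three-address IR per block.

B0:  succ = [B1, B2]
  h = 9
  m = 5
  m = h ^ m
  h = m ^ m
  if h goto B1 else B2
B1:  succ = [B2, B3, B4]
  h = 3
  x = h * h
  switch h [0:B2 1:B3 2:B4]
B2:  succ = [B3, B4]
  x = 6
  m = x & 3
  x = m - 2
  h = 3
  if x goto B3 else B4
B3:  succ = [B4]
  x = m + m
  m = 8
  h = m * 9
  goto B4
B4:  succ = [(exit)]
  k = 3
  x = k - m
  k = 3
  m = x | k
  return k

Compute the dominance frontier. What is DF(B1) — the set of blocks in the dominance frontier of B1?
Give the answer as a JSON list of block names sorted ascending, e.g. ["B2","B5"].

Answer: ["B2", "B3", "B4"]

Analysis:
idom tree: B1←B0 B2←B0 B3←B0 B4←B0
Dom at joins:
  B2: preds {B0,B1}: {B0} ∩ {B0,B1} = {B0}; idom=B0
  B3: preds {B1,B2}: {B0,B1} ∩ {B0,B2} = {B0}; idom=B0
  B4: preds {B1,B2,B3}: {B0,B1} ∩ {B0,B2} ∩ {B0,B3} = {B0}; idom=B0

Frontier:
  B2←B0: walk · to B0
  B2←B1: walk B1 to B0
  B3←B1: walk B1 to B0
  B3←B2: walk B2 to B0
  B4←B1: walk B1 to B0
  B4←B2: walk B2 to B0
  B4←B3: walk B3 to B0
  DF(B0)=∅
  DF(B1)={B2,B3,B4}
  DF(B2)={B3,B4}
  DF(B3)={B4}
  DF(B4)=∅

DF(B1) = ["B2", "B3", "B4"]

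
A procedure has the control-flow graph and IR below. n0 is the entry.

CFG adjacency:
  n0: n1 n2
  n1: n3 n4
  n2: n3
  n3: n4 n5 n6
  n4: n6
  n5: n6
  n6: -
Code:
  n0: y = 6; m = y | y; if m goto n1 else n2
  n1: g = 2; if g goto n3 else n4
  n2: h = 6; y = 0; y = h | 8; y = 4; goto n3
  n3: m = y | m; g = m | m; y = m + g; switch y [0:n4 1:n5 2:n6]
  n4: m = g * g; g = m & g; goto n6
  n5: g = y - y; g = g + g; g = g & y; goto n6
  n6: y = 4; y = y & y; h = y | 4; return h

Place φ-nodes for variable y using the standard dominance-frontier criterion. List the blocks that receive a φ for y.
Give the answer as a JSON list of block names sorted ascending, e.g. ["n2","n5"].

idom tree: n1←n0 n2←n0 n3←n0 n4←n0 n5←n3 n6←n0
Dom at joins:
  n3: preds {n1,n2}: {n0,n1} ∩ {n0,n2} = {n0}; idom=n0
  n4: preds {n1,n3}: {n0,n1} ∩ {n0,n3} = {n0}; idom=n0
  n6: preds {n3,n4,n5}: {n0,n3} ∩ {n0,n4} ∩ {n0,n3,n5} = {n0}; idom=n0

Frontier:
  n3←n1: walk n1 to n0
  n3←n2: walk n2 to n0
  n4←n1: walk n1 to n0
  n4←n3: walk n3 to n0
  n6←n3: walk n3 to n0
  n6←n4: walk n4 to n0
  n6←n5: walk n5→n3 to n0
  n0 → ∅
  n1 → {n3,n4}
  n2 → {n3}
  n3 → {n4,n6}
  n4 → {n6}
  n5 → {n6}
  n6 → ∅

φ for y: defs {n0,n2,n3,n6}
  DF⁺ = {n3,n4,n6}

Answer: ["n3", "n4", "n6"]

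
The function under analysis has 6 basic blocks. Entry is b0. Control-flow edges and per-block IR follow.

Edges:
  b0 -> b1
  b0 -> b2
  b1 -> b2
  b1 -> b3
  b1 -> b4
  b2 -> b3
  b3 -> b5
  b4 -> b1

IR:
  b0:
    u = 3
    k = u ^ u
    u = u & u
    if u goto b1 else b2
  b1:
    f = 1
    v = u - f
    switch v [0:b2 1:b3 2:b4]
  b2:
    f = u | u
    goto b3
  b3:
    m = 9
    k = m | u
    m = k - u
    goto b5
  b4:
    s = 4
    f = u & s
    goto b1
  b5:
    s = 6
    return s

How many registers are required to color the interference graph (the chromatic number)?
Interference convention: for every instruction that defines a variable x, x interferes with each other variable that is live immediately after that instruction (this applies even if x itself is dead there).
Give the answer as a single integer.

Per-block:
  b0: {k,u} / ∅
  b1: {f,v} / {u}
  b2: {f} / {u}
  b3: {k,m} / {u}
  b4: {f,s} / {u}
  b5: {s} / ∅

Liveness:
  b0 li=∅ lo={u}
  b1 li={u} lo={u}
  b2 li={u} lo={u}
  b3 li={u} lo=∅
  b4 li={u} lo={u}
  b5 li=∅ lo=∅

Interfere edges:
  f↔{u}
  k↔{u}
  m↔{u}
  s↔{u}
  u↔{f,k,m,s,v}
  v↔{u}

Chromatic number:
  lower bound: {f,u} mutually conflict ⇒ χ ≥ 2
  2-colouring: R0={u}  R1={f,k,m,s,v}
  χ = 2

Answer: 2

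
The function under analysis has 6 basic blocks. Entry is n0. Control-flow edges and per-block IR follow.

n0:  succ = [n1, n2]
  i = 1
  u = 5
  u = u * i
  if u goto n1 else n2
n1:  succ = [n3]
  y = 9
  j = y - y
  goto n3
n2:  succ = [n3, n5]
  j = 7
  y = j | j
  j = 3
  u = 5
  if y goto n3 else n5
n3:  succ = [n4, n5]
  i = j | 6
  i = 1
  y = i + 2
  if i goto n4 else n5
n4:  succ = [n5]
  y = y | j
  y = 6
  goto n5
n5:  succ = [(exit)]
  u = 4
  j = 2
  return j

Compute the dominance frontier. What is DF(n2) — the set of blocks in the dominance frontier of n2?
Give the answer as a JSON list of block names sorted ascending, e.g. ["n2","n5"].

idom tree: n1←n0 n2←n0 n3←n0 n4←n3 n5←n0
Join-block Dom:
  n3: preds {n1,n2}: {n0,n1} ∩ {n0,n2} = {n0}; idom=n0
  n5: preds {n2,n3,n4}: {n0,n2} ∩ {n0,n3} ∩ {n0,n3,n4} = {n0}; idom=n0

DF derivation:
  n3←n1: walk n1 to n0
  n3←n2: walk n2 to n0
  n5←n2: walk n2 to n0
  n5←n3: walk n3 to n0
  n5←n4: walk n4→n3 to n0
  DF(n0)=∅
  DF(n1)={n3}
  DF(n2)={n3,n5}
  DF(n3)={n5}
  DF(n4)={n5}
  DF(n5)=∅

DF(n2) = ["n3", "n5"]

Answer: ["n3", "n5"]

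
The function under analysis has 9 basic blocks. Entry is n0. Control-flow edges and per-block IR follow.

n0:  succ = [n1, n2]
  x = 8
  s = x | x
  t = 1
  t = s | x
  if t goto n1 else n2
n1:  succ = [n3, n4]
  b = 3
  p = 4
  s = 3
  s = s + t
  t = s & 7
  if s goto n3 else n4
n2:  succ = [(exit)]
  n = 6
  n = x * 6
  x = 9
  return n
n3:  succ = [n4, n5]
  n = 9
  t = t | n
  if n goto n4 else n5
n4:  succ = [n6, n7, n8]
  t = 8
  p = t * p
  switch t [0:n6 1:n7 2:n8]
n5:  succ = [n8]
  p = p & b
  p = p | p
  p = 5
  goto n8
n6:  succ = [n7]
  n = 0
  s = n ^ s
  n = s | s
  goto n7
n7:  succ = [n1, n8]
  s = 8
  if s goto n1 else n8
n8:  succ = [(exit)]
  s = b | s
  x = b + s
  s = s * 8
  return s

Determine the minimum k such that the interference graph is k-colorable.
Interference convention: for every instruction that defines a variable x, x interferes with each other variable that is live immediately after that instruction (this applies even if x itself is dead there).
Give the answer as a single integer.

Answer: 5

Working:
Per-block:
  n0: {s,t,x} / ∅
  n1: {b,p,s,t} / {t}
  n2: {n,x} / {x}
  n3: {n,t} / {t}
  n4: {p,t} / {p}
  n5: {p} / {b,p}
  n6: {n,s} / {s}
  n7: {s} / ∅
  n8: {s,x} / {b,s}

Backward fixpoint:
  n0 li=∅ lo={t,x}
  n1 li={t} lo={b,p,s,t}
  n2 li={x} lo=∅
  n3 li={b,p,s,t} lo={b,p,s}
  n4 li={b,p,s} lo={b,s,t}
  n5 li={b,p,s} lo={b,s}
  n6 li={b,s,t} lo={b,t}
  n7 li={b,t} lo={b,s,t}
  n8 li={b,s} lo=∅

Interference:
  b: {n,p,s,t}
  n: {b,p,s,t,x}
  p: {b,n,s,t}
  s: {b,n,p,t,x}
  t: {b,n,p,s,x}
  x: {n,s,t}

Registers:
  lower bound: {b,n,p,s,t} mutually conflict ⇒ χ ≥ 5
  5-colouring: c0={n}  c1={s}  c2={t}  c3={b,x}  c4={p}
  χ = 5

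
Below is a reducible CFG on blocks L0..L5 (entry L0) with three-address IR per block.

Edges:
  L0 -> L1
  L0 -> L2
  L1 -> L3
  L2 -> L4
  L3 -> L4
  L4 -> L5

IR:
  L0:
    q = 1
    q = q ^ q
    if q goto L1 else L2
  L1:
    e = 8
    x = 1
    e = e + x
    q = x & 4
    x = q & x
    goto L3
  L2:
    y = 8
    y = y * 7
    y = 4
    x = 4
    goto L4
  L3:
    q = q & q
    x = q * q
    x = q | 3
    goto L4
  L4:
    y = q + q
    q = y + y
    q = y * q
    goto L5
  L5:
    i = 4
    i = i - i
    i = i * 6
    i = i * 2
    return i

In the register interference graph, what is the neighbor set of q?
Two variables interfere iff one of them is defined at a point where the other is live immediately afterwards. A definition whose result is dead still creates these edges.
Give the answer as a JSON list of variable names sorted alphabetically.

Per-block:
  L0: {q} / ∅
  L1: {e,q,x} / ∅
  L2: {x,y} / ∅
  L3: {q,x} / {q}
  L4: {q,y} / {q}
  L5: {i} / ∅

Live sets:
  L0: in=∅ out={q}
  L1: in=∅ out={q}
  L2: in={q} out={q}
  L3: in={q} out={q}
  L4: in={q} out=∅
  L5: in=∅ out=∅

Interfere edges:
  e: {x}
  i: ∅
  q: {x,y}
  x: {e,q}
  y: {q}

N(q) = ["x", "y"]

Answer: ["x", "y"]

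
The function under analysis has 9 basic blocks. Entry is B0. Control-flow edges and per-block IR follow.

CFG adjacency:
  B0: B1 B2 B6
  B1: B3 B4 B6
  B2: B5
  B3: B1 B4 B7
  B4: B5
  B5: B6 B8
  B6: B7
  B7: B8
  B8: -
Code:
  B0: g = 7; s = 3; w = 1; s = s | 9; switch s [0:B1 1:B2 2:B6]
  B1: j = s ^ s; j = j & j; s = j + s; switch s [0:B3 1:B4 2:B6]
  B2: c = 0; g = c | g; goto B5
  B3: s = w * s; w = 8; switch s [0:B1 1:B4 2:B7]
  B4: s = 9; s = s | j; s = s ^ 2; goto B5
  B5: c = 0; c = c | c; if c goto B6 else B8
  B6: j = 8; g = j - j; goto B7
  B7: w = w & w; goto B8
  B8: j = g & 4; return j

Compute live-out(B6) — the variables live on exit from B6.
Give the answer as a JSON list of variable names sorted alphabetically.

def/use:
  B0: {g,s,w} / ∅
  B1: {j,s} / {s}
  B2: {c,g} / {g}
  B3: {s,w} / {s,w}
  B4: {s} / {j}
  B5: {c} / ∅
  B6: {g,j} / ∅
  B7: {w} / {w}
  B8: {j} / {g}

Backward fixpoint:
  B0 li=∅ lo={g,s,w}
  B1 li={g,s,w} lo={g,j,s,w}
  B2 li={g,w} lo={g,w}
  B3 li={g,j,s,w} lo={g,j,s,w}
  B4 li={g,j,w} lo={g,w}
  B5 li={g,w} lo={g,w}
  B6 li={w} lo={g,w}
  B7 li={g,w} lo={g}
  B8 li={g} lo=∅

live-out(B6) = ["g", "w"]

Answer: ["g", "w"]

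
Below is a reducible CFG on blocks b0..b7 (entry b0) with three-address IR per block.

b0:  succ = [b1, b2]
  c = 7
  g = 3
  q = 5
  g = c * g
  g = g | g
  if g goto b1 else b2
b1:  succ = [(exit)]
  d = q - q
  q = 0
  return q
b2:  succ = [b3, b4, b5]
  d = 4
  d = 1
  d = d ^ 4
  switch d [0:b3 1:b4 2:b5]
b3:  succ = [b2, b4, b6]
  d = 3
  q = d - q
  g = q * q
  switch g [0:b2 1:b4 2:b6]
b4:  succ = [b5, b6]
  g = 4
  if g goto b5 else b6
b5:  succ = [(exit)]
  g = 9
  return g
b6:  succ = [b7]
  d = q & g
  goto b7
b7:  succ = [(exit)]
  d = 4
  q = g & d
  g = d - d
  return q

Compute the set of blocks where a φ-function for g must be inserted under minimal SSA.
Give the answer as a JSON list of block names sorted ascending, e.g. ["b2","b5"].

Answer: ["b2", "b4", "b5", "b6"]

Derivation:
idom tree: b1←b0 b2←b0 b3←b2 b4←b2 b5←b2 b6←b2 b7←b6
Dom at joins:
  b2: preds {b0,b3}: {b0} ∩ {b0,b2,b3} = {b0}; idom=b0
  b4: preds {b2,b3}: {b0,b2} ∩ {b0,b2,b3} = {b0,b2}; idom=b2
  b5: preds {b2,b4}: {b0,b2} ∩ {b0,b2,b4} = {b0,b2}; idom=b2
  b6: preds {b3,b4}: {b0,b2,b3} ∩ {b0,b2,b4} = {b0,b2}; idom=b2

Frontier:
  b2←b0: walk · to b0
  b2←b3: walk b3→b2 to b0
  b4←b2: walk · to b2
  b4←b3: walk b3 to b2
  b5←b2: walk · to b2
  b5←b4: walk b4 to b2
  b6←b3: walk b3 to b2
  b6←b4: walk b4 to b2
  b0: DF=∅
  b1: DF=∅
  b2: DF={b2}
  b3: DF={b2,b4,b6}
  b4: DF={b5,b6}
  b5: DF=∅
  b6: DF=∅
  b7: DF=∅

φ for g: defs {b0,b3,b4,b5,b7}
  DF⁺ = {b2,b4,b5,b6}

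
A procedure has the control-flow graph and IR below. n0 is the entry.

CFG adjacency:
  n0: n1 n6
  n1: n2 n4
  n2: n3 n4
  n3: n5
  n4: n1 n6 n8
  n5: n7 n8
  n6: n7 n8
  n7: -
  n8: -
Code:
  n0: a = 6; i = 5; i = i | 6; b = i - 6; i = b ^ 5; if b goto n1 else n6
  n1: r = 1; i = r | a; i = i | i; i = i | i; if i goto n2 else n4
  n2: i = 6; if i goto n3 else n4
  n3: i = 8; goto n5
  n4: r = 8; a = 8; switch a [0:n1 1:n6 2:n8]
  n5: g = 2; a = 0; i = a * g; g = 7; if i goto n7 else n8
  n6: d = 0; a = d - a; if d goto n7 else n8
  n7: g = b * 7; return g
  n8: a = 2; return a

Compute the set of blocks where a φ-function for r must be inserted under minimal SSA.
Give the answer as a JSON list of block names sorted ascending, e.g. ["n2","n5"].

idom tree: n1←n0 n2←n1 n3←n2 n4←n1 n5←n3 n6←n0 n7←n0 n8←n0
Join-block Dom:
  n1: preds {n0,n4}: {n0} ∩ {n0,n1,n4} = {n0}; idom=n0
  n4: preds {n1,n2}: {n0,n1} ∩ {n0,n1,n2} = {n0,n1}; idom=n1
  n6: preds {n0,n4}: {n0} ∩ {n0,n1,n4} = {n0}; idom=n0
  n7: preds {n5,n6}: {n0,n1,n2,n3,n5} ∩ {n0,n6} = {n0}; idom=n0
  n8: preds {n4,n5,n6}: {n0,n1,n4} ∩ {n0,n1,n2,n3,n5} ∩ {n0,n6} = {n0}; idom=n0

DF walk-up:
  join n1 pred n0: · stop@n0
  join n1 pred n4: n4→n1 stop@n0
  join n4 pred n1: · stop@n1
  join n4 pred n2: n2 stop@n1
  join n6 pred n0: · stop@n0
  join n6 pred n4: n4→n1 stop@n0
  join n7 pred n5: n5→n3→n2→n1 stop@n0
  join n7 pred n6: n6 stop@n0
  join n8 pred n4: n4→n1 stop@n0
  join n8 pred n5: n5→n3→n2→n1 stop@n0
  join n8 pred n6: n6 stop@n0
  n0: DF=∅
  n1: DF={n1,n6,n7,n8}
  n2: DF={n4,n7,n8}
  n3: DF={n7,n8}
  n4: DF={n1,n6,n8}
  n5: DF={n7,n8}
  n6: DF={n7,n8}
  n7: DF=∅
  n8: DF=∅

φ for r: defs {n1,n4}
  DF⁺ = {n1,n6,n7,n8}

Answer: ["n1", "n6", "n7", "n8"]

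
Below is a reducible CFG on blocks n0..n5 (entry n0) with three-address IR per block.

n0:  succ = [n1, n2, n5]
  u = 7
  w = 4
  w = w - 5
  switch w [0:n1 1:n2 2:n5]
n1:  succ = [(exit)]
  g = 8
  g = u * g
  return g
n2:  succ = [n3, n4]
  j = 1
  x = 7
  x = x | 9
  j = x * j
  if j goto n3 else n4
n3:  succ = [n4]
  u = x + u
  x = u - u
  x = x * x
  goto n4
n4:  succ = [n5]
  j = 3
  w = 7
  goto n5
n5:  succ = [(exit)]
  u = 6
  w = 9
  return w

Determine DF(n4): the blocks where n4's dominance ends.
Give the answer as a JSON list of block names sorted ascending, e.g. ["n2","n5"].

Answer: ["n5"]

Working:
idom tree: n1←n0 n2←n0 n3←n2 n4←n2 n5←n0
Dom∩ at merges:
  n4: preds {n2,n3}: {n0,n2} ∩ {n0,n2,n3} = {n0,n2}; idom=n2
  n5: preds {n0,n4}: {n0} ∩ {n0,n2,n4} = {n0}; idom=n0

DF walk-up:
  join n4 pred n2: · stop@n2
  join n4 pred n3: n3 stop@n2
  join n5 pred n0: · stop@n0
  join n5 pred n4: n4→n2 stop@n0
  n0: DF=∅
  n1: DF=∅
  n2: DF={n5}
  n3: DF={n4}
  n4: DF={n5}
  n5: DF=∅

DF(n4) = ["n5"]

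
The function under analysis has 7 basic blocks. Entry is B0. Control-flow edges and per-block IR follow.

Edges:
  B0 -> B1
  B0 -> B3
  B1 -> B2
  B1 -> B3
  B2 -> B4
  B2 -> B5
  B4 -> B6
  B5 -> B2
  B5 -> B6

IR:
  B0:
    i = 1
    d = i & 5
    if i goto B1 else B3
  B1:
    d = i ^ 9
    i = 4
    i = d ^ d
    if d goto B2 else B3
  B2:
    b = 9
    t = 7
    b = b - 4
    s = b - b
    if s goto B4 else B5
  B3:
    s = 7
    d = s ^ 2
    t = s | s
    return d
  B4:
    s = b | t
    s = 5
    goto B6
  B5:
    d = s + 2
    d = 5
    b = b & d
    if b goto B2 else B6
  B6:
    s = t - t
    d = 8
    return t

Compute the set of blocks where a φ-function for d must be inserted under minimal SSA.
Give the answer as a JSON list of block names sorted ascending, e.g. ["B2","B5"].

idom tree: B1←B0 B2←B1 B3←B0 B4←B2 B5←B2 B6←B2
Dom at joins:
  B2: preds {B1,B5}: {B0,B1} ∩ {B0,B1,B2,B5} = {B0,B1}; idom=B1
  B3: preds {B0,B1}: {B0} ∩ {B0,B1} = {B0}; idom=B0
  B6: preds {B4,B5}: {B0,B1,B2,B4} ∩ {B0,B1,B2,B5} = {B0,B1,B2}; idom=B2

DF derivation:
  B2←B1: walk · to B1
  B2←B5: walk B5→B2 to B1
  B3←B0: walk · to B0
  B3←B1: walk B1 to B0
  B6←B4: walk B4 to B2
  B6←B5: walk B5 to B2
  B0: DF=∅
  B1: DF={B3}
  B2: DF={B2}
  B3: DF=∅
  B4: DF={B6}
  B5: DF={B2,B6}
  B6: DF=∅

φ for d: defs {B0,B1,B3,B5,B6}
  DF⁺ = {B2,B3,B6}

Answer: ["B2", "B3", "B6"]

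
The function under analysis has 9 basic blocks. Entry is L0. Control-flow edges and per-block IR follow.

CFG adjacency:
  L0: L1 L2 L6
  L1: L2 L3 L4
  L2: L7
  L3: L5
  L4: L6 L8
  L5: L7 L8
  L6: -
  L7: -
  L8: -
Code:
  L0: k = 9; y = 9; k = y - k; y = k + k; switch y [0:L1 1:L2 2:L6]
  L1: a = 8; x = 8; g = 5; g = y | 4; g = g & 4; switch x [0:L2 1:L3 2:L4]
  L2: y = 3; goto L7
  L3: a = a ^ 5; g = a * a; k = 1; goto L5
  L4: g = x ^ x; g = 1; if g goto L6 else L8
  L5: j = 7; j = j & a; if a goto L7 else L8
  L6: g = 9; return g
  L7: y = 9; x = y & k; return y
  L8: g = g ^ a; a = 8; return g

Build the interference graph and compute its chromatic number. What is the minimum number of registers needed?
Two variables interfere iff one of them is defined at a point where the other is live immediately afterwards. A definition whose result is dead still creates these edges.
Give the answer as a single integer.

Per-block:
  L0: def={k,y} ue=∅
  L1: def={a,g,x} ue={y}
  L2: def={y} ue=∅
  L3: def={a,g,k} ue={a}
  L4: def={g} ue={x}
  L5: def={j} ue={a}
  L6: def={g} ue=∅
  L7: def={x,y} ue={k}
  L8: def={a,g} ue={a,g}

Backward fixpoint:
  live L0: ∅→{k,y}
  live L1: {k,y}→{a,k,x}
  live L2: {k}→{k}
  live L3: {a}→{a,g,k}
  live L4: {a,x}→{a,g}
  live L5: {a,g,k}→{a,g,k}
  live L6: ∅→∅
  live L7: {k}→∅
  live L8: {a,g}→∅

Conflict graph:
  a — {g,j,k,x,y}
  g — {a,j,k,x,y}
  j — {a,g,k}
  k — {a,g,j,x,y}
  x — {a,g,k,y}
  y — {a,g,k,x}

Colouring:
  {a,g,k,x,y} pairwise interfere (5-clique) ⇒ χ ≥ 5
  assign a→r0 g→r1 j→r3 k→r2 x→r3 y→r4 — no edge inside a register ⇒ χ ≤ 5
  χ = 5

Answer: 5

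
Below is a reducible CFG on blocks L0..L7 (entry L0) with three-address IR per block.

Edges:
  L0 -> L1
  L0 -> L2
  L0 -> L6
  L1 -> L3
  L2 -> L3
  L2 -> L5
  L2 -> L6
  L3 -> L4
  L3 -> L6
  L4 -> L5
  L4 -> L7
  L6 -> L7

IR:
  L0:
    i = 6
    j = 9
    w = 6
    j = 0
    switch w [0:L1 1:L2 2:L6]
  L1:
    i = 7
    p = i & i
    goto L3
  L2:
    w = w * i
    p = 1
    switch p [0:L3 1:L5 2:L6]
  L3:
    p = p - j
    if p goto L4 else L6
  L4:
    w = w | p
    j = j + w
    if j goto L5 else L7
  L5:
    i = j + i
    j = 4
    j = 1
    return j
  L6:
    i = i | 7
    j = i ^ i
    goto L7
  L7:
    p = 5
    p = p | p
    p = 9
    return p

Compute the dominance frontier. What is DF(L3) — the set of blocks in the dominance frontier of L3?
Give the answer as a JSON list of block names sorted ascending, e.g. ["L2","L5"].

idom tree: L1←L0 L2←L0 L3←L0 L4←L3 L5←L0 L6←L0 L7←L0
Dom at joins:
  L3: preds {L1,L2}: {L0,L1} ∩ {L0,L2} = {L0}; idom=L0
  L5: preds {L2,L4}: {L0,L2} ∩ {L0,L3,L4} = {L0}; idom=L0
  L6: preds {L0,L2,L3}: {L0} ∩ {L0,L2} ∩ {L0,L3} = {L0}; idom=L0
  L7: preds {L4,L6}: {L0,L3,L4} ∩ {L0,L6} = {L0}; idom=L0

Frontier:
  join L3 pred L1: L1 stop@L0
  join L3 pred L2: L2 stop@L0
  join L5 pred L2: L2 stop@L0
  join L5 pred L4: L4→L3 stop@L0
  join L6 pred L0: · stop@L0
  join L6 pred L2: L2 stop@L0
  join L6 pred L3: L3 stop@L0
  join L7 pred L4: L4→L3 stop@L0
  join L7 pred L6: L6 stop@L0
  L0 → ∅
  L1 → {L3}
  L2 → {L3,L5,L6}
  L3 → {L5,L6,L7}
  L4 → {L5,L7}
  L5 → ∅
  L6 → {L7}
  L7 → ∅

DF(L3) = ["L5", "L6", "L7"]

Answer: ["L5", "L6", "L7"]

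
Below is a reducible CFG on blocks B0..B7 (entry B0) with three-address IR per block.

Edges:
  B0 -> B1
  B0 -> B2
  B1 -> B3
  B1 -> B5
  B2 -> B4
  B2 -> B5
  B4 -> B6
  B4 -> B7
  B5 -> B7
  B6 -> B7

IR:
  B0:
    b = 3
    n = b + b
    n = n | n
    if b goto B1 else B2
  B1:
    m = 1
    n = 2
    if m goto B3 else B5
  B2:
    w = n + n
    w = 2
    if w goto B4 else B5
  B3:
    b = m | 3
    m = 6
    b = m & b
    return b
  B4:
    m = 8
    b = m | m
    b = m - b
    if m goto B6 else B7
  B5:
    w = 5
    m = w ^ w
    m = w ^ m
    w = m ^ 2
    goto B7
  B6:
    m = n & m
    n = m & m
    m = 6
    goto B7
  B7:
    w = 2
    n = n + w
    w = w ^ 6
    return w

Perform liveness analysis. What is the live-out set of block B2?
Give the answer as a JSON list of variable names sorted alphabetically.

Answer: ["n"]

Analysis:
Per-block:
  B0: {b,n} / ∅
  B1: {m,n} / ∅
  B2: {w} / {n}
  B3: {b,m} / {m}
  B4: {b,m} / ∅
  B5: {m,w} / ∅
  B6: {m,n} / {m,n}
  B7: {n,w} / {n}

Backward fixpoint:
  live B0: ∅→{n}
  live B1: ∅→{m,n}
  live B2: {n}→{n}
  live B3: {m}→∅
  live B4: {n}→{m,n}
  live B5: {n}→{n}
  live B6: {m,n}→{n}
  live B7: {n}→∅

live-out(B2) = ["n"]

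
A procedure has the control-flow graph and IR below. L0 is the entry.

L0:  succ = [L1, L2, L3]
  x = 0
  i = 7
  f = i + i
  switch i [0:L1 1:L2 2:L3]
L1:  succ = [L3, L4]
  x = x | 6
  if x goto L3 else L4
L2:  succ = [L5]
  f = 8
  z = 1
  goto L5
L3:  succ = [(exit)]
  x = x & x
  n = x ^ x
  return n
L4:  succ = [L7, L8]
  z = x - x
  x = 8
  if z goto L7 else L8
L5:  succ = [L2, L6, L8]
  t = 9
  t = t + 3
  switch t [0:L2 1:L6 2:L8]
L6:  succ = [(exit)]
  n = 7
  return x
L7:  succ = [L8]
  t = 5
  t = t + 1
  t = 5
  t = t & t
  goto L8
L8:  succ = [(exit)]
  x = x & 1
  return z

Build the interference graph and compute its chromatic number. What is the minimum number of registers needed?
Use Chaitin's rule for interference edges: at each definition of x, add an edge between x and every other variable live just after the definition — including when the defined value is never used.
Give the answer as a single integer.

Answer: 3

Working:
Block summaries:
  L0: {f,i,x} / ∅
  L1: {x} / {x}
  L2: {f,z} / ∅
  L3: {n,x} / {x}
  L4: {x,z} / {x}
  L5: {t} / ∅
  L6: {n} / {x}
  L7: {t} / ∅
  L8: {x} / {x,z}

Live sets:
  L0 li=∅ lo={x}
  L1 li={x} lo={x}
  L2 li={x} lo={x,z}
  L3 li={x} lo=∅
  L4 li={x} lo={x,z}
  L5 li={x,z} lo={x,z}
  L6 li={x} lo=∅
  L7 li={x,z} lo={x,z}
  L8 li={x,z} lo=∅

Interference:
  f — {i,x}
  i — {f,x}
  n — {x}
  t — {x,z}
  x — {f,i,n,t,z}
  z — {t,x}

Colouring:
  clique {f,i,x} ⇒ need ≥ 3
  3-colouring: r0={x}  r1={f,n,t}  r2={i,z}
  χ = 3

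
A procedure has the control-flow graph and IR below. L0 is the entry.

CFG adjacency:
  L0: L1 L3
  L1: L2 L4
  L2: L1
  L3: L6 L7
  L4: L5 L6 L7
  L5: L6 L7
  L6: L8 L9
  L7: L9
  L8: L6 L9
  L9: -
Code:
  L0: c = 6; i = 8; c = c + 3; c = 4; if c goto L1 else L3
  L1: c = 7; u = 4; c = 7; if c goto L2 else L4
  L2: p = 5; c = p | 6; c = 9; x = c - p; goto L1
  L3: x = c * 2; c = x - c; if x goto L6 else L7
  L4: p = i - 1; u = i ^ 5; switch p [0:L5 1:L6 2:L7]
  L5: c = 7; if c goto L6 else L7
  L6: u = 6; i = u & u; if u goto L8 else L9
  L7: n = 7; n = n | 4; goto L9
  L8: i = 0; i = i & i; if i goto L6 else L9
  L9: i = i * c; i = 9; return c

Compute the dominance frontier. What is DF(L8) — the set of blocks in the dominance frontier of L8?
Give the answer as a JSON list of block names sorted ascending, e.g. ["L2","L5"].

idom tree: L1←L0 L2←L1 L3←L0 L4←L1 L5←L4 L6←L0 L7←L0 L8←L6 L9←L0
Join-block Dom:
  L1: preds {L0,L2}: {L0} ∩ {L0,L1,L2} = {L0}; idom=L0
  L6: preds {L3,L4,L5,L8}: {L0,L3} ∩ {L0,L1,L4} ∩ {L0,L1,L4,L5} ∩ {L0,L6,L8} = {L0}; idom=L0
  L7: preds {L3,L4,L5}: {L0,L3} ∩ {L0,L1,L4} ∩ {L0,L1,L4,L5} = {L0}; idom=L0
  L9: preds {L6,L7,L8}: {L0,L6} ∩ {L0,L7} ∩ {L0,L6,L8} = {L0}; idom=L0

DF walk-up:
  join L1 pred L0: · stop@L0
  join L1 pred L2: L2→L1 stop@L0
  join L6 pred L3: L3 stop@L0
  join L6 pred L4: L4→L1 stop@L0
  join L6 pred L5: L5→L4→L1 stop@L0
  join L6 pred L8: L8→L6 stop@L0
  join L7 pred L3: L3 stop@L0
  join L7 pred L4: L4→L1 stop@L0
  join L7 pred L5: L5→L4→L1 stop@L0
  join L9 pred L6: L6 stop@L0
  join L9 pred L7: L7 stop@L0
  join L9 pred L8: L8→L6 stop@L0
  DF(L0)=∅
  DF(L1)={L1,L6,L7}
  DF(L2)={L1}
  DF(L3)={L6,L7}
  DF(L4)={L6,L7}
  DF(L5)={L6,L7}
  DF(L6)={L6,L9}
  DF(L7)={L9}
  DF(L8)={L6,L9}
  DF(L9)=∅

DF(L8) = ["L6", "L9"]

Answer: ["L6", "L9"]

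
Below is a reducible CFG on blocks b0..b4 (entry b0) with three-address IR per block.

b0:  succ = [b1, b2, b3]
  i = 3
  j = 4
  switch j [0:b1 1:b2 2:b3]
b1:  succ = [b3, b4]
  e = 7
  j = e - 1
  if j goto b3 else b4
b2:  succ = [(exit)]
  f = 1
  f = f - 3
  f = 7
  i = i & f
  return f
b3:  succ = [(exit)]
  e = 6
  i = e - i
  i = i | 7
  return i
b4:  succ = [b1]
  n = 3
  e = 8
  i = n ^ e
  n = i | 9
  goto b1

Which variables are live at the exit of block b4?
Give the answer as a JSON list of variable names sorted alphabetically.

Answer: ["i"]

Working:
def/use:
  b0: {i,j} / ∅
  b1: {e,j} / ∅
  b2: {f,i} / {i}
  b3: {e,i} / {i}
  b4: {e,i,n} / ∅

Liveness:
  b0 li=∅ lo={i}
  b1 li={i} lo={i}
  b2 li={i} lo=∅
  b3 li={i} lo=∅
  b4 li=∅ lo={i}

live-out(b4) = ["i"]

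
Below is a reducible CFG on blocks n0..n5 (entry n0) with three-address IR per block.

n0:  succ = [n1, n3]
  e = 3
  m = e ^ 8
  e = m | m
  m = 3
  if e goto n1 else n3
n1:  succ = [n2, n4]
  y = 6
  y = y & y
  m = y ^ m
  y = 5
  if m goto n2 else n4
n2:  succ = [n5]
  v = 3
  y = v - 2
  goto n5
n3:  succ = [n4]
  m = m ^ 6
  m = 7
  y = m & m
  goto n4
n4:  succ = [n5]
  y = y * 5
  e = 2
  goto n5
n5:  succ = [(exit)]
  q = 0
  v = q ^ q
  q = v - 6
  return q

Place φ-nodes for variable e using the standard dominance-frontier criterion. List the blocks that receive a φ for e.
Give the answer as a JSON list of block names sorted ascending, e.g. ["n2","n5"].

Answer: ["n5"]

Working:
idom tree: n1←n0 n2←n1 n3←n0 n4←n0 n5←n0
Dom∩ at merges:
  n4: preds {n1,n3}: {n0,n1} ∩ {n0,n3} = {n0}; idom=n0
  n5: preds {n2,n4}: {n0,n1,n2} ∩ {n0,n4} = {n0}; idom=n0

Frontier:
  n4←n1: walk n1 to n0
  n4←n3: walk n3 to n0
  n5←n2: walk n2→n1 to n0
  n5←n4: walk n4 to n0
  DF(n0)=∅
  DF(n1)={n4,n5}
  DF(n2)={n5}
  DF(n3)={n4}
  DF(n4)={n5}
  DF(n5)=∅

φ for e: defs {n0,n4}
  DF⁺ = {n5}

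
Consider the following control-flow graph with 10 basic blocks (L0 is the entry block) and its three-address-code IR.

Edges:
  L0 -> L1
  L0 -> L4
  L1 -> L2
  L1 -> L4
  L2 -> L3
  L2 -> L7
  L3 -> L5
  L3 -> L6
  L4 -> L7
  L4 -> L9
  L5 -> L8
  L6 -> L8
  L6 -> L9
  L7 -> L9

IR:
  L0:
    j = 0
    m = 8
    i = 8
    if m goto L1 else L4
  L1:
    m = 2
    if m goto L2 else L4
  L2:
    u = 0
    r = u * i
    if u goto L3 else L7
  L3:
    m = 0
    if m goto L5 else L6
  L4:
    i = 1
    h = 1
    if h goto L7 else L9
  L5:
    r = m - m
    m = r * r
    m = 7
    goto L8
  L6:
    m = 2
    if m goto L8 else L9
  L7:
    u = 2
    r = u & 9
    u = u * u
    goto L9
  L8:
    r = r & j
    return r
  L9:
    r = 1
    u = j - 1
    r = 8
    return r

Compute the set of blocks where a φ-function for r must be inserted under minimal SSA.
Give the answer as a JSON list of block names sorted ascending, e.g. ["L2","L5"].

idom tree: L1←L0 L2←L1 L3←L2 L4←L0 L5←L3 L6←L3 L7←L0 L8←L3 L9←L0
Dom at joins:
  L4: preds {L0,L1}: {L0} ∩ {L0,L1} = {L0}; idom=L0
  L7: preds {L2,L4}: {L0,L1,L2} ∩ {L0,L4} = {L0}; idom=L0
  L8: preds {L5,L6}: {L0,L1,L2,L3,L5} ∩ {L0,L1,L2,L3,L6} = {L0,L1,L2,L3}; idom=L3
  L9: preds {L4,L6,L7}: {L0,L4} ∩ {L0,L1,L2,L3,L6} ∩ {L0,L7} = {L0}; idom=L0

DF walk-up:
  join L4 pred L0: · stop@L0
  join L4 pred L1: L1 stop@L0
  join L7 pred L2: L2→L1 stop@L0
  join L7 pred L4: L4 stop@L0
  join L8 pred L5: L5 stop@L3
  join L8 pred L6: L6 stop@L3
  join L9 pred L4: L4 stop@L0
  join L9 pred L6: L6→L3→L2→L1 stop@L0
  join L9 pred L7: L7 stop@L0
  L0: DF=∅
  L1: DF={L4,L7,L9}
  L2: DF={L7,L9}
  L3: DF={L9}
  L4: DF={L7,L9}
  L5: DF={L8}
  L6: DF={L8,L9}
  L7: DF={L9}
  L8: DF=∅
  L9: DF=∅

φ for r: defs {L2,L5,L7,L8,L9}
  DF⁺ = {L7,L8,L9}

Answer: ["L7", "L8", "L9"]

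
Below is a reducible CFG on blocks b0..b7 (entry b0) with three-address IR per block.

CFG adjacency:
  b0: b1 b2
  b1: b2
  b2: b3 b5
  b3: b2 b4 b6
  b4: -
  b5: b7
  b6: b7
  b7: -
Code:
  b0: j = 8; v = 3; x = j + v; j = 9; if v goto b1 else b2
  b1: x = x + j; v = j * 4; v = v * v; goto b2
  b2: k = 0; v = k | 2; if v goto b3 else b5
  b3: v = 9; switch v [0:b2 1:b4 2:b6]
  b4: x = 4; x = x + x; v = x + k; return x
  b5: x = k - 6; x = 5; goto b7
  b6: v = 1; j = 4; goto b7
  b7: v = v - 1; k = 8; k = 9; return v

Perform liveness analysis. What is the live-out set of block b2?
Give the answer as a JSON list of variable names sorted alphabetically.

Answer: ["k", "v"]

Analysis:
Per-block:
  b0: {j,v,x} / ∅
  b1: {v,x} / {j,x}
  b2: {k,v} / ∅
  b3: {v} / ∅
  b4: {v,x} / {k}
  b5: {x} / {k}
  b6: {j,v} / ∅
  b7: {k,v} / {v}

Live sets:
  live b0: ∅→{j,x}
  live b1: {j,x}→∅
  live b2: ∅→{k,v}
  live b3: {k}→{k}
  live b4: {k}→∅
  live b5: {k,v}→{v}
  live b6: ∅→{v}
  live b7: {v}→∅

live-out(b2) = ["k", "v"]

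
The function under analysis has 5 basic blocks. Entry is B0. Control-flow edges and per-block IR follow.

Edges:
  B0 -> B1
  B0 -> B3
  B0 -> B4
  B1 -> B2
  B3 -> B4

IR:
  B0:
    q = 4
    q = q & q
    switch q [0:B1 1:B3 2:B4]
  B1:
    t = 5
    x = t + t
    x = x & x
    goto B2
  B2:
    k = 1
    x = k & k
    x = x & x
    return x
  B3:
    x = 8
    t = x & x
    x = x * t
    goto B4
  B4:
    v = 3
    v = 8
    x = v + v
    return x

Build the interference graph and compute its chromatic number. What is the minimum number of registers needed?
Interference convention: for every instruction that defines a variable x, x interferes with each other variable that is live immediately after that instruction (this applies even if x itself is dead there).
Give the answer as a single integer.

Answer: 2

Analysis:
def/use:
  B0: {q} / ∅
  B1: {t,x} / ∅
  B2: {k,x} / ∅
  B3: {t,x} / ∅
  B4: {v,x} / ∅

Live sets:
  B0: in=∅ out=∅
  B1: in=∅ out=∅
  B2: in=∅ out=∅
  B3: in=∅ out=∅
  B4: in=∅ out=∅

Interfere edges:
  k↔∅
  q↔∅
  t↔{x}
  v↔∅
  x↔{t}

Registers:
  clique {t,x} ⇒ need ≥ 2
  assign k→r0 q→r0 t→r0 v→r0 x→r1 — no edge inside a register ⇒ χ ≤ 2
  χ = 2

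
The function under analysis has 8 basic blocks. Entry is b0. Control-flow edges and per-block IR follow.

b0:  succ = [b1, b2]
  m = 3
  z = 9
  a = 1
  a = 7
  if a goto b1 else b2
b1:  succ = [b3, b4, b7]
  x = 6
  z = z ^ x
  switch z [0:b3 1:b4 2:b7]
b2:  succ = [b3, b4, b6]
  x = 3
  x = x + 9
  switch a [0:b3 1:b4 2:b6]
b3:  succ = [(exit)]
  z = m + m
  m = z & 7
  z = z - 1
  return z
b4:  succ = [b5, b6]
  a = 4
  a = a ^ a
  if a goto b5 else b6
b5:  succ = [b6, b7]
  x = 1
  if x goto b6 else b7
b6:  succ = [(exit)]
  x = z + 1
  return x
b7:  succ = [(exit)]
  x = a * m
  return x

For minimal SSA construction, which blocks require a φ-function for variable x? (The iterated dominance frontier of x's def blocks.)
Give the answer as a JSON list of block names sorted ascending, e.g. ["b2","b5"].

Answer: ["b3", "b4", "b6", "b7"]

Analysis:
idom tree: b1←b0 b2←b0 b3←b0 b4←b0 b5←b4 b6←b0 b7←b0
Dom∩ at merges:
  b3: preds {b1,b2}: {b0,b1} ∩ {b0,b2} = {b0}; idom=b0
  b4: preds {b1,b2}: {b0,b1} ∩ {b0,b2} = {b0}; idom=b0
  b6: preds {b2,b4,b5}: {b0,b2} ∩ {b0,b4} ∩ {b0,b4,b5} = {b0}; idom=b0
  b7: preds {b1,b5}: {b0,b1} ∩ {b0,b4,b5} = {b0}; idom=b0

Frontier:
  b3←b1: walk b1 to b0
  b3←b2: walk b2 to b0
  b4←b1: walk b1 to b0
  b4←b2: walk b2 to b0
  b6←b2: walk b2 to b0
  b6←b4: walk b4 to b0
  b6←b5: walk b5→b4 to b0
  b7←b1: walk b1 to b0
  b7←b5: walk b5→b4 to b0
  DF(b0)=∅
  DF(b1)={b3,b4,b7}
  DF(b2)={b3,b4,b6}
  DF(b3)=∅
  DF(b4)={b6,b7}
  DF(b5)={b6,b7}
  DF(b6)=∅
  DF(b7)=∅

φ for x: defs {b1,b2,b5,b6,b7}
  DF⁺ = {b3,b4,b6,b7}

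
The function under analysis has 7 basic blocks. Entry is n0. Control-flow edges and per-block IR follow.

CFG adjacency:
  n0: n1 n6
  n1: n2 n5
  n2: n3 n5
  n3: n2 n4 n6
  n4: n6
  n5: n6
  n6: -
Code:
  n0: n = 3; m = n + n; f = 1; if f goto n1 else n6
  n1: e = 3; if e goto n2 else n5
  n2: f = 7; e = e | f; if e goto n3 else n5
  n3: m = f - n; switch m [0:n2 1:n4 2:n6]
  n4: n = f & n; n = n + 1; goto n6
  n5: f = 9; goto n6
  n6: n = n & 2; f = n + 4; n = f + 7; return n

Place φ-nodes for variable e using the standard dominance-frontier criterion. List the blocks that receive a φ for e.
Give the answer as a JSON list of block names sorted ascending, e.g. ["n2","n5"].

idom tree: n1←n0 n2←n1 n3←n2 n4←n3 n5←n1 n6←n0
Dom∩ at merges:
  n2: preds {n1,n3}: {n0,n1} ∩ {n0,n1,n2,n3} = {n0,n1}; idom=n1
  n5: preds {n1,n2}: {n0,n1} ∩ {n0,n1,n2} = {n0,n1}; idom=n1
  n6: preds {n0,n3,n4,n5}: {n0} ∩ {n0,n1,n2,n3} ∩ {n0,n1,n2,n3,n4} ∩ {n0,n1,n5} = {n0}; idom=n0

Frontier:
  join n2 pred n1: · stop@n1
  join n2 pred n3: n3→n2 stop@n1
  join n5 pred n1: · stop@n1
  join n5 pred n2: n2 stop@n1
  join n6 pred n0: · stop@n0
  join n6 pred n3: n3→n2→n1 stop@n0
  join n6 pred n4: n4→n3→n2→n1 stop@n0
  join n6 pred n5: n5→n1 stop@n0
  n0 → ∅
  n1 → {n6}
  n2 → {n2,n5,n6}
  n3 → {n2,n6}
  n4 → {n6}
  n5 → {n6}
  n6 → ∅

φ for e: defs {n1,n2}
  DF⁺ = {n2,n5,n6}

Answer: ["n2", "n5", "n6"]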